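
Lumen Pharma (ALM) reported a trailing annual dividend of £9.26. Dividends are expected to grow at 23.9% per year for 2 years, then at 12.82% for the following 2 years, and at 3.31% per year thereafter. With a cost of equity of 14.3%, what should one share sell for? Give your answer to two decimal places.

£141.91

Three-stage DDM. Project D₁…D_4; terminal Gordon value at t=4 with g = 0.0331; discount at r = 0.143.
D_1 = 11.4731
D_2 = 14.2152
D_3 = 16.0376
D_4 = 18.0936
TV_4 = 18.6925/(0.143−0.0331) = 170.0867
P₀ = Σ Dₜ/(1+r)ᵗ + TV_4/(1+r)^4 = 141.9112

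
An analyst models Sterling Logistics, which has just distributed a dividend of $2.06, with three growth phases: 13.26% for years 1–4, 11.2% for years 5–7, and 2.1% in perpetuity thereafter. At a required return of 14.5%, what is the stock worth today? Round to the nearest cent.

$28.48

Three-stage DDM. Project D₁…D_7; terminal Gordon value at t=7 with g = 0.021; discount at r = 0.145.
D_1 = 2.3332
D_2 = 2.6425
D_3 = 2.9929
D_4 = 3.3898
D_5 = 3.7695
D_6 = 4.1916
D_7 = 4.6611
TV_7 = 4.7590/(0.145−0.021) = 38.3788
P₀ = Σ Dₜ/(1+r)ᵗ + TV_7/(1+r)^7 = 28.4763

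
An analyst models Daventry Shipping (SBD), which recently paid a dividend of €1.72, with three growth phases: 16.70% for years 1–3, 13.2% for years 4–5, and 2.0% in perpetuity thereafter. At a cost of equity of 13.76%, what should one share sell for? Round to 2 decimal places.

Three-stage DDM. Project D₁…D_5; terminal Gordon value at t=5 with g = 0.02; discount at r = 0.1376.
D_1 = 2.0072
D_2 = 2.3424
D_3 = 2.7336
D_4 = 3.0945
D_5 = 3.5029
TV_5 = 3.5730/(0.1376−0.02) = 30.3827
P₀ = Σ Dₜ/(1+r)ᵗ + TV_5/(1+r)^5 = 25.0646

€25.06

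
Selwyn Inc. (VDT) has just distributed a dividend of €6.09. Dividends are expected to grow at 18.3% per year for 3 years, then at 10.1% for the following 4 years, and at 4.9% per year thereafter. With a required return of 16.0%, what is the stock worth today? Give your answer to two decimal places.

Three-stage DDM. Project D₁…D_7; terminal Gordon value at t=7 with g = 0.049; discount at r = 0.16.
D_1 = 7.2045
D_2 = 8.5229
D_3 = 10.0826
D_4 = 11.1009
D_5 = 12.2221
D_6 = 13.4565
D_7 = 14.8157
TV_7 = 15.5416/(0.16−0.049) = 140.0146
P₀ = Σ Dₜ/(1+r)ᵗ + TV_7/(1+r)^7 = 91.2608

€91.26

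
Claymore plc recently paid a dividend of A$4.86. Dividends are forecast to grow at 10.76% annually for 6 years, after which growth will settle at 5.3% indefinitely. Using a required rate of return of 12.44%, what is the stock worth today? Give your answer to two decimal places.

A$93.16

Two-stage DDM. Project D₁…D_6 at 0.1076, terminal growth 0.053, discount at r = 0.1244.
D_1 = 5.3829
D_2 = 5.9621
D_3 = 6.6037
D_4 = 7.3142
D_5 = 8.1012
D_6 = 8.9729
Terminal value at t=6: TV = D_7/(r−g) = 9.4485/(0.1244−0.053) = 132.3318
P₀ = 5.3829/(1+0.1244)^1 + 5.9621/(1+0.1244)^2 + 6.6037/(1+0.1244)^3 + 7.3142/(1+0.1244)^4 + 8.1012/(1+0.1244)^5 + 8.9729/(1+0.1244)^6 + 132.3318/(1+0.1244)^6 = 93.1571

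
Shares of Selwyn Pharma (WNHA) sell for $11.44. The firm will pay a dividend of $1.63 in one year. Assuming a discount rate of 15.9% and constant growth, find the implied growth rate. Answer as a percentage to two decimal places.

From P₀ = D₁/(r − g), the implied growth is g = r − D₁/P₀.
g = 0.159 − 1.63/11.44 = 0.159 − 0.14248 = 0.01652

1.65%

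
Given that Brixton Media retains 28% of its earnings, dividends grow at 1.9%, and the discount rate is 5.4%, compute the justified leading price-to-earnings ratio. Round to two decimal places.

20.57

Payout ratio b = 1 − 0.28 = 0.72.
Justified leading P/E = b/(r−g) = 0.72/(0.054−0.019) = 20.5714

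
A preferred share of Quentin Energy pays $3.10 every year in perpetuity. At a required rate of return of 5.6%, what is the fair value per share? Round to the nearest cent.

$55.36

Zero-growth DDM (perpetuity): P₀ = D/r = 3.10 / 0.056 = 55.3571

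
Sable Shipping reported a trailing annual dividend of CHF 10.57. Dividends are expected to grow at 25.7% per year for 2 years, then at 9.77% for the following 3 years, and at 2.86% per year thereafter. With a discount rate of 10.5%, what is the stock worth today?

Three-stage DDM. Project D₁…D_5; terminal Gordon value at t=5 with g = 0.0286; discount at r = 0.105.
D_1 = 13.2865
D_2 = 16.7011
D_3 = 18.3328
D_4 = 20.1239
D_5 = 22.0900
TV_5 = 22.7218/(0.105−0.0286) = 297.4060
P₀ = Σ Dₜ/(1+r)ᵗ + TV_5/(1+r)^5 = 246.7214

CHF 246.72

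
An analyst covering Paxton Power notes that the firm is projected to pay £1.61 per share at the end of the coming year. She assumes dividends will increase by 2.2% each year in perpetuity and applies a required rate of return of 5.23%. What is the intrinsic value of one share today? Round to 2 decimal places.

£53.14

Gordon growth model: P₀ = D₁/(r − g), with D₁ = 1.61 given directly.
P₀ = 1.6100 / (0.0523 − 0.022) = 1.6100 / 0.0303 = 53.1353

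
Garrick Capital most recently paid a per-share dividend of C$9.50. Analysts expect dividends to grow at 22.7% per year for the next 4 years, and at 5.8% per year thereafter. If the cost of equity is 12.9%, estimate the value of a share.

Two-stage DDM. Project D₁…D_4 at 0.227, terminal growth 0.058, discount at r = 0.129.
D_1 = 11.6565
D_2 = 14.3025
D_3 = 17.5492
D_4 = 21.5329
Terminal value at t=4: TV = D_5/(r−g) = 22.7818/(0.129−0.058) = 320.8700
P₀ = 11.6565/(1+0.129)^1 + 14.3025/(1+0.129)^2 + 17.5492/(1+0.129)^3 + 21.5329/(1+0.129)^4 + 320.8700/(1+0.129)^4 = 244.4874

C$244.49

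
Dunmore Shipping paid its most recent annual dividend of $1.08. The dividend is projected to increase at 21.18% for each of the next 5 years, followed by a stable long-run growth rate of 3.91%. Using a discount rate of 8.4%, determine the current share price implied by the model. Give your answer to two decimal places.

$51.27

Two-stage DDM. Project D₁…D_5 at 0.2118, terminal growth 0.0391, discount at r = 0.084.
D_1 = 1.3087
D_2 = 1.5859
D_3 = 1.9218
D_4 = 2.3289
D_5 = 2.8221
Terminal value at t=5: TV = D_6/(r−g) = 2.9325/(0.084−0.0391) = 65.3115
P₀ = 1.3087/(1+0.084)^1 + 1.5859/(1+0.084)^2 + 1.9218/(1+0.084)^3 + 2.3289/(1+0.084)^4 + 2.8221/(1+0.084)^5 + 65.3115/(1+0.084)^5 = 51.2738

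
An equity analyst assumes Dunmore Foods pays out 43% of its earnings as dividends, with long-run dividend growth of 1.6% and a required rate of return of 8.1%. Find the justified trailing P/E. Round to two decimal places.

6.72

Justified trailing P/E = b(1+g)/(r−g) = 0.43×(1+0.016)/(0.081−0.016) = 6.7212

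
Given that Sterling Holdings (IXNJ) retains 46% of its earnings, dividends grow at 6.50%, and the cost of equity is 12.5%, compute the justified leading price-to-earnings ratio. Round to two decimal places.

9.00

Payout ratio b = 1 − 0.46 = 0.54.
Justified leading P/E = b/(r−g) = 0.54/(0.125−0.065) = 9.0000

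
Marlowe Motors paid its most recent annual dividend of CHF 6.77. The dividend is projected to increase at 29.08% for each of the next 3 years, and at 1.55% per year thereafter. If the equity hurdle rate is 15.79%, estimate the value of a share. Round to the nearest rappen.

Two-stage DDM. Project D₁…D_3 at 0.2908, terminal growth 0.0155, discount at r = 0.1579.
D_1 = 8.7387
D_2 = 11.2799
D_3 = 14.5601
Terminal value at t=3: TV = D_4/(r−g) = 14.7858/(0.1579−0.0155) = 103.8330
P₀ = 8.7387/(1+0.1579)^1 + 11.2799/(1+0.1579)^2 + 14.5601/(1+0.1579)^3 + 103.8330/(1+0.1579)^3 = 92.2232

CHF 92.22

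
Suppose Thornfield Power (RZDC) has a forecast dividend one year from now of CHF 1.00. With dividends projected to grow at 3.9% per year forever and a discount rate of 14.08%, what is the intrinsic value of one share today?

Gordon growth model: P₀ = D₁/(r − g), with D₁ = 1.00 given directly.
P₀ = 1.0000 / (0.1408 − 0.039) = 1.0000 / 0.1018 = 9.8232

CHF 9.82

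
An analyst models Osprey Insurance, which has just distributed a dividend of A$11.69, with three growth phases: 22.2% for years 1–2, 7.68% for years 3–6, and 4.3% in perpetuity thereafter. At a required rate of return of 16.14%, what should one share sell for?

Three-stage DDM. Project D₁…D_6; terminal Gordon value at t=6 with g = 0.043; discount at r = 0.1614.
D_1 = 14.2852
D_2 = 17.4565
D_3 = 18.7971
D_4 = 20.2408
D_5 = 21.7953
D_6 = 23.4691
TV_6 = 24.4783/(0.1614−0.043) = 206.7425
P₀ = Σ Dₜ/(1+r)ᵗ + TV_6/(1+r)^6 = 152.4876

A$152.49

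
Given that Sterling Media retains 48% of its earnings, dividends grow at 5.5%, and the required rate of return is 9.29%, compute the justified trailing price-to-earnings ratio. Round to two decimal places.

14.47

Payout ratio b = 1 − 0.48 = 0.52.
Justified trailing P/E = b(1+g)/(r−g) = 0.52×(1+0.055)/(0.0929−0.055) = 14.4749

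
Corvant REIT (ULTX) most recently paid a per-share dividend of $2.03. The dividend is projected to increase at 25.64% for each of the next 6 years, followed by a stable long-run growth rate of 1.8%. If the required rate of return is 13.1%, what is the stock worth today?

$52.25

Two-stage DDM. Project D₁…D_6 at 0.2564, terminal growth 0.018, discount at r = 0.131.
D_1 = 2.5505
D_2 = 3.2044
D_3 = 4.0261
D_4 = 5.0583
D_5 = 6.3553
D_6 = 7.9848
Terminal value at t=6: TV = D_7/(r−g) = 8.1285/(0.131−0.018) = 71.9338
P₀ = 2.5505/(1+0.131)^1 + 3.2044/(1+0.131)^2 + 4.0261/(1+0.131)^3 + 5.0583/(1+0.131)^4 + 6.3553/(1+0.131)^5 + 7.9848/(1+0.131)^6 + 71.9338/(1+0.131)^6 = 52.2518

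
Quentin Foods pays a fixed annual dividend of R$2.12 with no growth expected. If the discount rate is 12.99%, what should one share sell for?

Zero-growth DDM (perpetuity): P₀ = D/r = 2.12 / 0.1299 = 16.3202

R$16.32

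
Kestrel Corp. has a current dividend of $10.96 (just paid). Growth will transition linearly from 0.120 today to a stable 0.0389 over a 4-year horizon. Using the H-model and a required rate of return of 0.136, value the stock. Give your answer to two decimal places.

H-model: P₀ = D₀[(1+g_L) + H(g_S−g_L)]/(r−g_L), with H = 4/2 = 2.
P₀ = 10.96 × [(1+0.0389) + 2×(0.12−0.0389)] / (0.136−0.0389)
   = 10.96 × 1.2011 / 0.0971 = 135.5722

$135.57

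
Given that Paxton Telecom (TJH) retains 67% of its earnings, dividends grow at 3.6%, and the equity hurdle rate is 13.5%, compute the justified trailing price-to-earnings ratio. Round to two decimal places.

Payout ratio b = 1 − 0.67 = 0.33.
Justified trailing P/E = b(1+g)/(r−g) = 0.33×(1+0.036)/(0.135−0.036) = 3.4533

3.45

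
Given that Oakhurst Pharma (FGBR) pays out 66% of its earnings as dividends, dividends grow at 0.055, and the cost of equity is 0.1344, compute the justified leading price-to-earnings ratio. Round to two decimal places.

Justified leading P/E = b/(r−g) = 0.66/(0.1344−0.055) = 8.3123

8.31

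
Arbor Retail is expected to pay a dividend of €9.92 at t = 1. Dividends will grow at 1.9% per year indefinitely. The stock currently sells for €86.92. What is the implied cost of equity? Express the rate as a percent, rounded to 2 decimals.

Rearranging the constant-growth DDM: r = D₁/P₀ + g.
r = 9.9200 / 86.92 + 0.019 = 0.11413 + 0.019 = 0.13313

13.31%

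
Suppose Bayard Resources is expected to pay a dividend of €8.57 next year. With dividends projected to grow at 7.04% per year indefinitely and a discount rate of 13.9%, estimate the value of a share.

€124.93

Gordon growth model: P₀ = D₁/(r − g), with D₁ = 8.57 given directly.
P₀ = 8.5700 / (0.139 − 0.0704) = 8.5700 / 0.0686 = 124.9271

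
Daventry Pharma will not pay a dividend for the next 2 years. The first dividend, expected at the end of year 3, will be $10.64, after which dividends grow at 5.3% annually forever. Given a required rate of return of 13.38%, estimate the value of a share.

$102.44

Deferred-dividend DDM. At t=2 the remaining stream is a growing perpetuity with first payment D_3 = 10.64.
V_2 = D_3/(r−g) = 10.64/(0.1338−0.053) = 131.6832
P₀ = V_2/(1+r)^2 = 131.6832/(1+0.1338)^2 = 102.4371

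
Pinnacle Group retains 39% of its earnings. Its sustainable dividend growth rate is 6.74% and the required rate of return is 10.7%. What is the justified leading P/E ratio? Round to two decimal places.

Payout ratio b = 1 − 0.39 = 0.61.
Justified leading P/E = b/(r−g) = 0.61/(0.107−0.0674) = 15.4040

15.40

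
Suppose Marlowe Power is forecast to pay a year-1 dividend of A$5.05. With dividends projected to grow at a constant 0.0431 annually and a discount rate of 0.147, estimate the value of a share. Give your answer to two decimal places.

A$48.60

Gordon growth model: P₀ = D₁/(r − g), with D₁ = 5.05 given directly.
P₀ = 5.0500 / (0.147 − 0.0431) = 5.0500 / 0.1039 = 48.6044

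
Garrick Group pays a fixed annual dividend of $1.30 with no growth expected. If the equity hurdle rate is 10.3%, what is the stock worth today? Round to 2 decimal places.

Zero-growth DDM (perpetuity): P₀ = D/r = 1.30 / 0.103 = 12.6214

$12.62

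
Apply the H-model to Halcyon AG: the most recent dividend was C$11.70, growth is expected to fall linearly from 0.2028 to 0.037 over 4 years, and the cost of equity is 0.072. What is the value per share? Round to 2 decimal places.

H-model: P₀ = D₀[(1+g_L) + H(g_S−g_L)]/(r−g_L), with H = 4/2 = 2.
P₀ = 11.70 × [(1+0.037) + 2×(0.2028−0.037)] / (0.072−0.037)
   = 11.70 × 1.3686 / 0.035 = 457.5034

C$457.50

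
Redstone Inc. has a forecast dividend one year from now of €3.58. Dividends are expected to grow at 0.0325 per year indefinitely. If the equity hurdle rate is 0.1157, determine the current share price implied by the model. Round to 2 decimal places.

€43.03

Gordon growth model: P₀ = D₁/(r − g), with D₁ = 3.58 given directly.
P₀ = 3.5800 / (0.1157 − 0.0325) = 3.5800 / 0.0832 = 43.0288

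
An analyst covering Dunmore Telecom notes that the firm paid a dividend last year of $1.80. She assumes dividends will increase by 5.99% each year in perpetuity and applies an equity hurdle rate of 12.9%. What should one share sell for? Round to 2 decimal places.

$27.61

Gordon growth model: P₀ = D₁/(r − g). D₁ = 1.80 × (1 + 0.0599) = 1.9078.
P₀ = 1.9078 / (0.129 − 0.0599) = 1.9078 / 0.0691 = 27.6096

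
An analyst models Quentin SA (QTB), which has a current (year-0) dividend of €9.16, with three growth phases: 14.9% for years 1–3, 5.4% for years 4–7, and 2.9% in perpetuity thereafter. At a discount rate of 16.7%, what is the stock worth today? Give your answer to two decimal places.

Three-stage DDM. Project D₁…D_7; terminal Gordon value at t=7 with g = 0.029; discount at r = 0.167.
D_1 = 10.5248
D_2 = 12.0930
D_3 = 13.8949
D_4 = 14.6452
D_5 = 15.4361
D_6 = 16.2696
D_7 = 17.1482
TV_7 = 17.6455/(0.167−0.029) = 127.8658
P₀ = Σ Dₜ/(1+r)ᵗ + TV_7/(1+r)^7 = 97.3038

€97.30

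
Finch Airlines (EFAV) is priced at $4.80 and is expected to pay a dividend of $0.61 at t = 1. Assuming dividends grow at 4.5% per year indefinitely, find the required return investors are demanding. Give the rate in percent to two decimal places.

17.21%

Rearranging the constant-growth DDM: r = D₁/P₀ + g.
r = 0.6100 / 4.80 + 0.045 = 0.12708 + 0.045 = 0.17208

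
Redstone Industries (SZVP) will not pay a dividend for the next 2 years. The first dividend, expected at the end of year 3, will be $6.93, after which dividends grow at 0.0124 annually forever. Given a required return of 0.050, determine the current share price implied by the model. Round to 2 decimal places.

$167.17

Deferred-dividend DDM. At t=2 the remaining stream is a growing perpetuity with first payment D_3 = 6.93.
V_2 = D_3/(r−g) = 6.93/(0.05−0.0124) = 184.3085
P₀ = V_2/(1+r)^2 = 184.3085/(1+0.05)^2 = 167.1733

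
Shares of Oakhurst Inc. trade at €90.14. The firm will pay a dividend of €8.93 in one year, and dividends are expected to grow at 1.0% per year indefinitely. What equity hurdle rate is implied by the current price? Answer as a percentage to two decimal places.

10.91%

Rearranging the constant-growth DDM: r = D₁/P₀ + g.
r = 8.9300 / 90.14 + 0.01 = 0.09907 + 0.01 = 0.10907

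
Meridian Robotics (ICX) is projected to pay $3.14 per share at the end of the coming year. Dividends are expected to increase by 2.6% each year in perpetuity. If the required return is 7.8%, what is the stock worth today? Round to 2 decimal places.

Gordon growth model: P₀ = D₁/(r − g), with D₁ = 3.14 given directly.
P₀ = 3.1400 / (0.078 − 0.026) = 3.1400 / 0.052 = 60.3846

$60.38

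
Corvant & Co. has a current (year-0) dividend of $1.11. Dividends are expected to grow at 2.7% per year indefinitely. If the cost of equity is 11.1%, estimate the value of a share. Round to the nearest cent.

Gordon growth model: P₀ = D₁/(r − g). D₁ = 1.11 × (1 + 0.027) = 1.1400.
P₀ = 1.1400 / (0.111 − 0.027) = 1.1400 / 0.084 = 13.5711

$13.57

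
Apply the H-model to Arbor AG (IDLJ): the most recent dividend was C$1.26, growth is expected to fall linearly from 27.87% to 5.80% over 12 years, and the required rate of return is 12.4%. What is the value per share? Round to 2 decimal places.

C$45.48

H-model: P₀ = D₀[(1+g_L) + H(g_S−g_L)]/(r−g_L), with H = 12/2 = 6.
P₀ = 1.26 × [(1+0.058) + 6×(0.2787−0.058)] / (0.124−0.058)
   = 1.26 × 2.3822 / 0.066 = 45.4784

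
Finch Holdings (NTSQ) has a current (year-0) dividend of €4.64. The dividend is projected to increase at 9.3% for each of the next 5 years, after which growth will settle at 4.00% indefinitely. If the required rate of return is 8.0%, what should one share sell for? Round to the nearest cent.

Two-stage DDM. Project D₁…D_5 at 0.093, terminal growth 0.04, discount at r = 0.08.
D_1 = 5.0715
D_2 = 5.5432
D_3 = 6.0587
D_4 = 6.6221
D_5 = 7.2380
Terminal value at t=5: TV = D_6/(r−g) = 7.5275/(0.08−0.04) = 188.1881
P₀ = 5.0715/(1+0.08)^1 + 5.5432/(1+0.08)^2 + 6.0587/(1+0.08)^3 + 6.6221/(1+0.08)^4 + 7.2380/(1+0.08)^5 + 188.1881/(1+0.08)^5 = 152.1290

€152.13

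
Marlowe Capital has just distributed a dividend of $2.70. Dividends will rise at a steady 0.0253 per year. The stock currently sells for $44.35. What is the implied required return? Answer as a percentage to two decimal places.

Rearranging the constant-growth DDM: r = D₁/P₀ + g.
D₁ = 2.70 × (1 + 0.0253) = 2.7683.
r = 2.7683 / 44.35 + 0.0253 = 0.06242 + 0.0253 = 0.08772

8.77%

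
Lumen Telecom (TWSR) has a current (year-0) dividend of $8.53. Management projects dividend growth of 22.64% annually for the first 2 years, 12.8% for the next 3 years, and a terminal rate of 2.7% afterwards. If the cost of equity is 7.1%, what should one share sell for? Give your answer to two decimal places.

$363.22

Three-stage DDM. Project D₁…D_5; terminal Gordon value at t=5 with g = 0.027; discount at r = 0.071.
D_1 = 10.4612
D_2 = 12.8296
D_3 = 14.4718
D_4 = 16.3242
D_5 = 18.4137
TV_5 = 18.9109/(0.071−0.027) = 429.7921
P₀ = Σ Dₜ/(1+r)ᵗ + TV_5/(1+r)^5 = 363.2155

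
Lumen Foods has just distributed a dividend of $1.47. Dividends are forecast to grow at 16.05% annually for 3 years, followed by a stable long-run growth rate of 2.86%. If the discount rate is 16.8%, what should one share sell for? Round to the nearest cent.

Two-stage DDM. Project D₁…D_3 at 0.1605, terminal growth 0.0286, discount at r = 0.168.
D_1 = 1.7059
D_2 = 1.9797
D_3 = 2.2975
Terminal value at t=3: TV = D_4/(r−g) = 2.3632/(0.168−0.0286) = 16.9526
P₀ = 1.7059/(1+0.168)^1 + 1.9797/(1+0.168)^2 + 2.2975/(1+0.168)^3 + 16.9526/(1+0.168)^3 = 14.9928

$14.99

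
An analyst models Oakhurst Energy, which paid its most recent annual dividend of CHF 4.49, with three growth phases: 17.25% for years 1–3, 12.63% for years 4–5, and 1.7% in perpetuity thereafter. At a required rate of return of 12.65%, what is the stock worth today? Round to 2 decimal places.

Three-stage DDM. Project D₁…D_5; terminal Gordon value at t=5 with g = 0.017; discount at r = 0.1265.
D_1 = 5.2645
D_2 = 6.1727
D_3 = 7.2374
D_4 = 8.1515
D_5 = 9.1811
TV_5 = 9.3371/(0.1265−0.017) = 85.2707
P₀ = Σ Dₜ/(1+r)ᵗ + TV_5/(1+r)^5 = 71.7282

CHF 71.73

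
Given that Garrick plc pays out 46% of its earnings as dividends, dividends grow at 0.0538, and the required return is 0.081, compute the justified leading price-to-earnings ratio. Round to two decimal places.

Justified leading P/E = b/(r−g) = 0.46/(0.081−0.0538) = 16.9118

16.91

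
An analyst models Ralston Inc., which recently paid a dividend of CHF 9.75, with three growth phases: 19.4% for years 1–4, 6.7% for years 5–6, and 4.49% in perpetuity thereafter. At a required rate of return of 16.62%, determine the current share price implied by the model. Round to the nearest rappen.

CHF 137.41

Three-stage DDM. Project D₁…D_6; terminal Gordon value at t=6 with g = 0.0449; discount at r = 0.1662.
D_1 = 11.6415
D_2 = 13.9000
D_3 = 16.5965
D_4 = 19.8163
D_5 = 21.1440
D_6 = 22.5606
TV_6 = 23.5736/(0.1662−0.0449) = 194.3411
P₀ = Σ Dₜ/(1+r)ᵗ + TV_6/(1+r)^6 = 137.4058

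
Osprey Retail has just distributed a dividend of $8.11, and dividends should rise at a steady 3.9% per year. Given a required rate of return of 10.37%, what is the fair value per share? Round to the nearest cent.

$130.24

Gordon growth model: P₀ = D₁/(r − g). D₁ = 8.11 × (1 + 0.039) = 8.4263.
P₀ = 8.4263 / (0.1037 − 0.039) = 8.4263 / 0.0647 = 130.2363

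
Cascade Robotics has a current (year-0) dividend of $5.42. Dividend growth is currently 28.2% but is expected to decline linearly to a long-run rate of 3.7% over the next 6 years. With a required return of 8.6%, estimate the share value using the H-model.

$196.00

H-model: P₀ = D₀[(1+g_L) + H(g_S−g_L)]/(r−g_L), with H = 6/2 = 3.
P₀ = 5.42 × [(1+0.037) + 3×(0.282−0.037)] / (0.086−0.037)
   = 5.42 × 1.7720 / 0.049 = 196.0049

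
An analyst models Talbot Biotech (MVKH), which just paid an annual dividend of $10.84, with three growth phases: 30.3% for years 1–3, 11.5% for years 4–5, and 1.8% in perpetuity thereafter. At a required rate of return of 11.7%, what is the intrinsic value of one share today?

$255.23

Three-stage DDM. Project D₁…D_5; terminal Gordon value at t=5 with g = 0.018; discount at r = 0.117.
D_1 = 14.1245
D_2 = 18.4042
D_3 = 23.9807
D_4 = 26.7385
D_5 = 29.8135
TV_5 = 30.3501/(0.117−0.018) = 306.5666
P₀ = Σ Dₜ/(1+r)ᵗ + TV_5/(1+r)^5 = 255.2268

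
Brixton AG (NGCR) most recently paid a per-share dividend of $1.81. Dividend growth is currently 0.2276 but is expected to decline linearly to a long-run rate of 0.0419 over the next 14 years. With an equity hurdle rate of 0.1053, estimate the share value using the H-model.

H-model: P₀ = D₀[(1+g_L) + H(g_S−g_L)]/(r−g_L), with H = 14/2 = 7.
P₀ = 1.81 × [(1+0.0419) + 7×(0.2276−0.0419)] / (0.1053−0.0419)
   = 1.81 × 2.3418 / 0.0634 = 66.8558

$66.86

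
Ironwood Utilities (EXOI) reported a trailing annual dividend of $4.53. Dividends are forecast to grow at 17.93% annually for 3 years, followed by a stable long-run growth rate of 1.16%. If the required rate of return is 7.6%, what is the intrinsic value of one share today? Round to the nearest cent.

$110.05

Two-stage DDM. Project D₁…D_3 at 0.1793, terminal growth 0.0116, discount at r = 0.076.
D_1 = 5.3422
D_2 = 6.3001
D_3 = 7.4297
Terminal value at t=3: TV = D_4/(r−g) = 7.5159/(0.076−0.0116) = 116.7062
P₀ = 5.3422/(1+0.076)^1 + 6.3001/(1+0.076)^2 + 7.4297/(1+0.076)^3 + 116.7062/(1+0.076)^3 = 110.0526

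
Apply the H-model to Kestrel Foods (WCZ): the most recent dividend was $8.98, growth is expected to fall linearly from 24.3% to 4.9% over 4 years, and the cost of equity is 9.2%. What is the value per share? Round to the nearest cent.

$300.10

H-model: P₀ = D₀[(1+g_L) + H(g_S−g_L)]/(r−g_L), with H = 4/2 = 2.
P₀ = 8.98 × [(1+0.049) + 2×(0.243−0.049)] / (0.092−0.049)
   = 8.98 × 1.4370 / 0.043 = 300.0991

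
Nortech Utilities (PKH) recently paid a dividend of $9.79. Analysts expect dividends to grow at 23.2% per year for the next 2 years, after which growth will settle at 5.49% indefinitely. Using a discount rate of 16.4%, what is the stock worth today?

Two-stage DDM. Project D₁…D_2 at 0.232, terminal growth 0.0549, discount at r = 0.164.
D_1 = 12.0613
D_2 = 14.8595
Terminal value at t=2: TV = D_3/(r−g) = 15.6753/(0.164−0.0549) = 143.6781
P₀ = 12.0613/(1+0.164)^1 + 14.8595/(1+0.164)^2 + 143.6781/(1+0.164)^2 = 127.3728

$127.37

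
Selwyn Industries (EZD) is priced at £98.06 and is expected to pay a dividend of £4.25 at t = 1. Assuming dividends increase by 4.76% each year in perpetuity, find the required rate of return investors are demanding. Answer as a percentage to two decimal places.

Rearranging the constant-growth DDM: r = D₁/P₀ + g.
r = 4.2500 / 98.06 + 0.0476 = 0.04334 + 0.0476 = 0.09094

9.09%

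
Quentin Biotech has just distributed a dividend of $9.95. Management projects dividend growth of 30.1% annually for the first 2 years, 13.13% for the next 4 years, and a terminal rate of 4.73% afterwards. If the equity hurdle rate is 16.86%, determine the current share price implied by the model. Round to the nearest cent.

$162.45

Three-stage DDM. Project D₁…D_6; terminal Gordon value at t=6 with g = 0.0473; discount at r = 0.1686.
D_1 = 12.9449
D_2 = 16.8414
D_3 = 19.0527
D_4 = 21.5543
D_5 = 24.3843
D_6 = 27.5860
TV_6 = 28.8908/(0.1686−0.0473) = 238.1766
P₀ = Σ Dₜ/(1+r)ᵗ + TV_6/(1+r)^6 = 162.4463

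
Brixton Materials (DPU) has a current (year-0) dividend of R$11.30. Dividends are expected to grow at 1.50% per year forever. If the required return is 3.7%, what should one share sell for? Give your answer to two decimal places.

Gordon growth model: P₀ = D₁/(r − g). D₁ = 11.30 × (1 + 0.015) = 11.4695.
P₀ = 11.4695 / (0.037 − 0.015) = 11.4695 / 0.022 = 521.3409

R$521.34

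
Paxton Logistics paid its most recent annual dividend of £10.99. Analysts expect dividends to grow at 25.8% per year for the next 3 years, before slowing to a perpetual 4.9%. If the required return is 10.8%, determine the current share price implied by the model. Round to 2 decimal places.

Two-stage DDM. Project D₁…D_3 at 0.258, terminal growth 0.049, discount at r = 0.108.
D_1 = 13.8254
D_2 = 17.3924
D_3 = 21.8796
Terminal value at t=3: TV = D_4/(r−g) = 22.9517/(0.108−0.049) = 389.0121
P₀ = 13.8254/(1+0.108)^1 + 17.3924/(1+0.108)^2 + 21.8796/(1+0.108)^3 + 389.0121/(1+0.108)^3 = 328.7152

£328.72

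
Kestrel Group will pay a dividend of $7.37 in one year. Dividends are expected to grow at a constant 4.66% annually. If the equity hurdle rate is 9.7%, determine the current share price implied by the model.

Gordon growth model: P₀ = D₁/(r − g), with D₁ = 7.37 given directly.
P₀ = 7.3700 / (0.097 − 0.0466) = 7.3700 / 0.0504 = 146.2302

$146.23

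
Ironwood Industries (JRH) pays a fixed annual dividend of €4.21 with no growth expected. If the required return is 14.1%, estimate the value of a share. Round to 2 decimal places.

€29.86

Zero-growth DDM (perpetuity): P₀ = D/r = 4.21 / 0.141 = 29.8582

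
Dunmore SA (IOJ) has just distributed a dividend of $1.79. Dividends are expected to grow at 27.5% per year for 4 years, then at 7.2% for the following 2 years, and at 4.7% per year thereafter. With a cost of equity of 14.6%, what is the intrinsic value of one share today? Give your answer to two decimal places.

$39.76

Three-stage DDM. Project D₁…D_6; terminal Gordon value at t=6 with g = 0.047; discount at r = 0.146.
D_1 = 2.2822
D_2 = 2.9099
D_3 = 3.7101
D_4 = 4.7304
D_5 = 5.0709
D_6 = 5.4360
TV_6 = 5.6915/(0.146−0.047) = 57.4903
P₀ = Σ Dₜ/(1+r)ᵗ + TV_6/(1+r)^6 = 39.7598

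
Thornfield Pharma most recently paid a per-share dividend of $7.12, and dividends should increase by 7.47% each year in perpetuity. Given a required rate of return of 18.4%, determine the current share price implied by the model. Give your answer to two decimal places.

Gordon growth model: P₀ = D₁/(r − g). D₁ = 7.12 × (1 + 0.0747) = 7.6519.
P₀ = 7.6519 / (0.184 − 0.0747) = 7.6519 / 0.1093 = 70.0079

$70.01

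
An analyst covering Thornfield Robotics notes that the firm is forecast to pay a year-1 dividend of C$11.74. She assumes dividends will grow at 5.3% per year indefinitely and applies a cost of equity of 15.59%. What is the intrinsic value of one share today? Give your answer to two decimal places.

Gordon growth model: P₀ = D₁/(r − g), with D₁ = 11.74 given directly.
P₀ = 11.7400 / (0.1559 − 0.053) = 11.7400 / 0.1029 = 114.0914

C$114.09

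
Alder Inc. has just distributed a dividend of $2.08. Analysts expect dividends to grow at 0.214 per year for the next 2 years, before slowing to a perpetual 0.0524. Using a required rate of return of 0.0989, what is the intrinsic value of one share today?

$62.29

Two-stage DDM. Project D₁…D_2 at 0.214, terminal growth 0.0524, discount at r = 0.0989.
D_1 = 2.5251
D_2 = 3.0655
Terminal value at t=2: TV = D_3/(r−g) = 3.2261/(0.0989−0.0524) = 69.3791
P₀ = 2.5251/(1+0.0989)^1 + 3.0655/(1+0.0989)^2 + 69.3791/(1+0.0989)^2 = 62.2893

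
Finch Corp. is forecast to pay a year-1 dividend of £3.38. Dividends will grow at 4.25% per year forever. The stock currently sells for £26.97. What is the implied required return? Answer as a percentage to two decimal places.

16.78%

Rearranging the constant-growth DDM: r = D₁/P₀ + g.
r = 3.3800 / 26.97 + 0.0425 = 0.12532 + 0.0425 = 0.16782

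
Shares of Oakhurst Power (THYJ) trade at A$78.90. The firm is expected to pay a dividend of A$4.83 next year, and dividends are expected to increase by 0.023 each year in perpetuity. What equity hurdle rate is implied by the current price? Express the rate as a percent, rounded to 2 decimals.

Rearranging the constant-growth DDM: r = D₁/P₀ + g.
r = 4.8300 / 78.90 + 0.023 = 0.06122 + 0.023 = 0.08422

8.42%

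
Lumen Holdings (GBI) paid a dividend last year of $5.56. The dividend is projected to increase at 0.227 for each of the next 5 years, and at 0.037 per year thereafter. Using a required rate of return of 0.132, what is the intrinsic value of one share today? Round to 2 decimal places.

$126.44

Two-stage DDM. Project D₁…D_5 at 0.227, terminal growth 0.037, discount at r = 0.132.
D_1 = 6.8221
D_2 = 8.3707
D_3 = 10.2709
D_4 = 12.6024
D_5 = 15.4631
Terminal value at t=5: TV = D_6/(r−g) = 16.0353/(0.132−0.037) = 168.7923
P₀ = 6.8221/(1+0.132)^1 + 8.3707/(1+0.132)^2 + 10.2709/(1+0.132)^3 + 12.6024/(1+0.132)^4 + 15.4631/(1+0.132)^5 + 168.7923/(1+0.132)^5 = 126.4405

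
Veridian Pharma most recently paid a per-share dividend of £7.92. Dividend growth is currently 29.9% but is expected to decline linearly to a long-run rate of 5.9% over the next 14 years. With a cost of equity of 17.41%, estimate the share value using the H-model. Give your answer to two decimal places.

£188.47

H-model: P₀ = D₀[(1+g_L) + H(g_S−g_L)]/(r−g_L), with H = 14/2 = 7.
P₀ = 7.92 × [(1+0.059) + 7×(0.299−0.059)] / (0.1741−0.059)
   = 7.92 × 2.7390 / 0.1151 = 188.4699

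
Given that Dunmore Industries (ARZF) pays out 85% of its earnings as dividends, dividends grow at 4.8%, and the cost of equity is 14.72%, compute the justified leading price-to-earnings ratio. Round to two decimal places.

Justified leading P/E = b/(r−g) = 0.85/(0.1472−0.048) = 8.5685

8.57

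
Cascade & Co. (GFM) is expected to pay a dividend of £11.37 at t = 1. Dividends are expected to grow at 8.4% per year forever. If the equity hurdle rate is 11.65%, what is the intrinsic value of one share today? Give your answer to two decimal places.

Gordon growth model: P₀ = D₁/(r − g), with D₁ = 11.37 given directly.
P₀ = 11.3700 / (0.1165 − 0.084) = 11.3700 / 0.0325 = 349.8462

£349.85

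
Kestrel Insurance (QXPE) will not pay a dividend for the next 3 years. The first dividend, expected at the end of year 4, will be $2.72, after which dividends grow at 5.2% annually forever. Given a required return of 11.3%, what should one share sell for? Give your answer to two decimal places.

Deferred-dividend DDM. At t=3 the remaining stream is a growing perpetuity with first payment D_4 = 2.72.
V_3 = D_4/(r−g) = 2.72/(0.113−0.052) = 44.5902
P₀ = V_3/(1+r)^3 = 44.5902/(1+0.113)^3 = 32.3410

$32.34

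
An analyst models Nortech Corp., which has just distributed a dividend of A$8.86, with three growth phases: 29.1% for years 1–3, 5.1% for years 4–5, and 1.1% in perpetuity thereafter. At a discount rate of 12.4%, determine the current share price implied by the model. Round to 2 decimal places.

A$164.60

Three-stage DDM. Project D₁…D_5; terminal Gordon value at t=5 with g = 0.011; discount at r = 0.124.
D_1 = 11.4383
D_2 = 14.7668
D_3 = 19.0639
D_4 = 20.0362
D_5 = 21.0580
TV_5 = 21.2897/(0.124−0.011) = 188.4042
P₀ = Σ Dₜ/(1+r)ᵗ + TV_5/(1+r)^5 = 164.5974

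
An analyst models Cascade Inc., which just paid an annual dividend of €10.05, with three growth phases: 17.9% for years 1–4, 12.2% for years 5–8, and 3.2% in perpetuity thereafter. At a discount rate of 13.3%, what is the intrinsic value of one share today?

Three-stage DDM. Project D₁…D_8; terminal Gordon value at t=8 with g = 0.032; discount at r = 0.133.
D_1 = 11.8490
D_2 = 13.9699
D_3 = 16.4705
D_4 = 19.4188
D_5 = 21.7878
D_6 = 24.4460
D_7 = 27.4284
D_8 = 30.7746
TV_8 = 31.7594/(0.133−0.032) = 314.4496
P₀ = Σ Dₜ/(1+r)ᵗ + TV_8/(1+r)^8 = 206.2541

€206.25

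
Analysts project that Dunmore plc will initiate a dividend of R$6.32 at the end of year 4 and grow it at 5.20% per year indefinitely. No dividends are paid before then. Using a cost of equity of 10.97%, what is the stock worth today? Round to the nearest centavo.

Deferred-dividend DDM. At t=3 the remaining stream is a growing perpetuity with first payment D_4 = 6.32.
V_3 = D_4/(r−g) = 6.32/(0.1097−0.052) = 109.5321
P₀ = V_3/(1+r)^3 = 109.5321/(1+0.1097)^3 = 80.1539

R$80.15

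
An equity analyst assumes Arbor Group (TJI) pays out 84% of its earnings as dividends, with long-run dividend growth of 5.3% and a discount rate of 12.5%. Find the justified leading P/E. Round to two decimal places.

Justified leading P/E = b/(r−g) = 0.84/(0.125−0.053) = 11.6667

11.67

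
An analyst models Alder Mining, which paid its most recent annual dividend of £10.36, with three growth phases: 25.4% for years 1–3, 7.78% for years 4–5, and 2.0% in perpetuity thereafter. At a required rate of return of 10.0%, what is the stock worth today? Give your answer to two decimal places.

£258.28

Three-stage DDM. Project D₁…D_5; terminal Gordon value at t=5 with g = 0.02; discount at r = 0.1.
D_1 = 12.9914
D_2 = 16.2913
D_3 = 20.4292
D_4 = 22.0186
D_5 = 23.7317
TV_5 = 24.2063/(0.1−0.02) = 302.5791
P₀ = Σ Dₜ/(1+r)ᵗ + TV_5/(1+r)^5 = 258.2754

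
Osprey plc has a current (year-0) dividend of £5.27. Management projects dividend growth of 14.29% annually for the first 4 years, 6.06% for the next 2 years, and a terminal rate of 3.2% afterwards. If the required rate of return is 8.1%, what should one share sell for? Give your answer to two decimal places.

Three-stage DDM. Project D₁…D_6; terminal Gordon value at t=6 with g = 0.032; discount at r = 0.081.
D_1 = 6.0231
D_2 = 6.8838
D_3 = 7.8675
D_4 = 8.9917
D_5 = 9.5366
D_6 = 10.1146
TV_6 = 10.4382/(0.081−0.032) = 213.0249
P₀ = Σ Dₜ/(1+r)ᵗ + TV_6/(1+r)^6 = 170.5731

£170.57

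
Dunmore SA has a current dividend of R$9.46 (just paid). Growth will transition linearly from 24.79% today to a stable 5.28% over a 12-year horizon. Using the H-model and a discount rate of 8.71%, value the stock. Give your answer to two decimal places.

H-model: P₀ = D₀[(1+g_L) + H(g_S−g_L)]/(r−g_L), with H = 12/2 = 6.
P₀ = 9.46 × [(1+0.0528) + 6×(0.2479−0.0528)] / (0.0871−0.0528)
   = 9.46 × 2.2234 / 0.0343 = 613.2176

R$613.22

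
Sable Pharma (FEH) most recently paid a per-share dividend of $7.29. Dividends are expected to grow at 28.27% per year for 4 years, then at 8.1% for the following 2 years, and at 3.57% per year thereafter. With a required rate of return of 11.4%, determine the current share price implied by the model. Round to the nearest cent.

$226.11

Three-stage DDM. Project D₁…D_6; terminal Gordon value at t=6 with g = 0.0357; discount at r = 0.114.
D_1 = 9.3509
D_2 = 11.9944
D_3 = 15.3852
D_4 = 19.7346
D_5 = 21.3331
D_6 = 23.0611
TV_6 = 23.8843/(0.114−0.0357) = 305.0363
P₀ = Σ Dₜ/(1+r)ᵗ + TV_6/(1+r)^6 = 226.1053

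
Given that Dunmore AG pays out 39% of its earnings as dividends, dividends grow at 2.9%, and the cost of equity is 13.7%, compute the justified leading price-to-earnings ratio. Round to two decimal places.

3.61

Justified leading P/E = b/(r−g) = 0.39/(0.137−0.029) = 3.6111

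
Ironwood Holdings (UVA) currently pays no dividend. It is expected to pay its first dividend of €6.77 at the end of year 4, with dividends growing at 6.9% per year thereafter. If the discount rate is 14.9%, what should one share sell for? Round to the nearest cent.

Deferred-dividend DDM. At t=3 the remaining stream is a growing perpetuity with first payment D_4 = 6.77.
V_3 = D_4/(r−g) = 6.77/(0.149−0.069) = 84.6250
P₀ = V_3/(1+r)^3 = 84.6250/(1+0.149)^3 = 55.7877

€55.79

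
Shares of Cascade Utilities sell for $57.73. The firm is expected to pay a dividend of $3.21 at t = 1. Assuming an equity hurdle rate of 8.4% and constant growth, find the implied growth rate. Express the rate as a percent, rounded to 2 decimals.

From P₀ = D₁/(r − g), the implied growth is g = r − D₁/P₀.
g = 0.084 − 3.21/57.73 = 0.084 − 0.05560 = 0.02840

2.84%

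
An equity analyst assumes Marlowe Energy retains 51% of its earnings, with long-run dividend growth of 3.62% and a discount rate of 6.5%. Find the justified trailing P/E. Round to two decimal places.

17.63

Payout ratio b = 1 − 0.51 = 0.49.
Justified trailing P/E = b(1+g)/(r−g) = 0.49×(1+0.0362)/(0.065−0.0362) = 17.6298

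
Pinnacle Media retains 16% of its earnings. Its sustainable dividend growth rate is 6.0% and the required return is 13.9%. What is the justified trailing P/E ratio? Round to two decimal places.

11.27

Payout ratio b = 1 − 0.16 = 0.84.
Justified trailing P/E = b(1+g)/(r−g) = 0.84×(1+0.06)/(0.139−0.06) = 11.2709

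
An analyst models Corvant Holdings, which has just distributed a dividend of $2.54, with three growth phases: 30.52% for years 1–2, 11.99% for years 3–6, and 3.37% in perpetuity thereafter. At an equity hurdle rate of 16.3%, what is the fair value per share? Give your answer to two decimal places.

Three-stage DDM. Project D₁…D_6; terminal Gordon value at t=6 with g = 0.0337; discount at r = 0.163.
D_1 = 3.3152
D_2 = 4.3270
D_3 = 4.8458
D_4 = 5.4268
D_5 = 6.0775
D_6 = 6.8062
TV_6 = 7.0356/(0.163−0.0337) = 54.4128
P₀ = Σ Dₜ/(1+r)ᵗ + TV_6/(1+r)^6 = 39.6935

$39.69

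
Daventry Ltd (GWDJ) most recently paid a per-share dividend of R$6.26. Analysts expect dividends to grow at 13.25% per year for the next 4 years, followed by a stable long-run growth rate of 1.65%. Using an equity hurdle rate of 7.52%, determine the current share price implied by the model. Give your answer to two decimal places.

R$161.98

Two-stage DDM. Project D₁…D_4 at 0.1325, terminal growth 0.0165, discount at r = 0.0752.
D_1 = 7.0895
D_2 = 8.0288
D_3 = 9.0926
D_4 = 10.2974
Terminal value at t=4: TV = D_5/(r−g) = 10.4673/(0.0752−0.0165) = 178.3185
P₀ = 7.0895/(1+0.0752)^1 + 8.0288/(1+0.0752)^2 + 9.0926/(1+0.0752)^3 + 10.2974/(1+0.0752)^4 + 178.3185/(1+0.0752)^4 = 161.9844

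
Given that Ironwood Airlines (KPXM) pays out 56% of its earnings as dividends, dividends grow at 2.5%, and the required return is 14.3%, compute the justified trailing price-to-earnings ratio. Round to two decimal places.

4.86

Justified trailing P/E = b(1+g)/(r−g) = 0.56×(1+0.025)/(0.143−0.025) = 4.8644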